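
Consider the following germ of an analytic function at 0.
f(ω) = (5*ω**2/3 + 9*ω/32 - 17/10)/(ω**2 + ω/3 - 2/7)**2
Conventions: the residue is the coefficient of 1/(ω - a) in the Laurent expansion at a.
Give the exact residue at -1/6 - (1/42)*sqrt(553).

The factor ω**2 + ω/3 - 2/7 splits as (ω - a)(ω - a') with a = -1/6 - (1/42)*sqrt(553), a' = -1/6 + (1/42)*sqrt(553). At the order-2 pole a set g(ω) = (ω - a)^2*f(ω) = [5*ω**2/3 + 9*ω/32 - 17/10] / (ω - a')^2.
Order-2 pole: residue = g'(a); g'(-1/6 - (1/42)*sqrt(553)) = -(134451/998560)*sqrt(553), so the residue is -(134451/998560)*sqrt(553).

The residue is -(134451/998560)*sqrt(553).


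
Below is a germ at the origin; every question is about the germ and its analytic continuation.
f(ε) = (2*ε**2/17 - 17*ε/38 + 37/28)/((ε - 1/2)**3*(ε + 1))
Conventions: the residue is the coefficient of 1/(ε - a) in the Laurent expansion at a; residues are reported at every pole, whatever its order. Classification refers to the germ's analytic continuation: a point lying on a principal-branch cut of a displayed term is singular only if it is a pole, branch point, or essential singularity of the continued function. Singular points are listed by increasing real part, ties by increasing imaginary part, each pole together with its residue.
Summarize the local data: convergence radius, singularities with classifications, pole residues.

Denominator factor (ε - 1/2)^3: pole of order 3 at 1/2, modulus 1/2.
Denominator factor (ε + 1): pole of order 1 at -1, modulus 1.
The radius of convergence is the smallest modulus among the singular points: 1/2.
At the order-1 pole -1 set g(ε) = (ε - (-1))*f(ε) = (2*ε**2/17 - 17*ε/38 + 37/28)/(ε - 1/2)**3.
Simple pole: residue = g(a) at a = -1, which is -11374/20349.
At the order-3 pole 1/2 set g(ε) = (ε - (1/2))^3*f(ε) = (2*ε**2/17 - 17*ε/38 + 37/28)/(ε + 1).
Order-3 pole: residue = g''(a)/2; g''(1/2) = 22748/20349, so the residue is 11374/20349.
List the singular points by increasing real part (a conjugate pair: the negative imaginary part first).

Radius of convergence at 0: 1/2.
At -1: a pole of order 1; residue -11374/20349.
At 1/2: a pole of order 3; residue 11374/20349.


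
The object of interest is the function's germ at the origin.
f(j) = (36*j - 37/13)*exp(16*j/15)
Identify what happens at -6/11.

There is no denominator, hence no pole anywhere.
The factor exp(16*j/15) is entire.
So the germ continues analytically to -6/11.

The point is a regular point.


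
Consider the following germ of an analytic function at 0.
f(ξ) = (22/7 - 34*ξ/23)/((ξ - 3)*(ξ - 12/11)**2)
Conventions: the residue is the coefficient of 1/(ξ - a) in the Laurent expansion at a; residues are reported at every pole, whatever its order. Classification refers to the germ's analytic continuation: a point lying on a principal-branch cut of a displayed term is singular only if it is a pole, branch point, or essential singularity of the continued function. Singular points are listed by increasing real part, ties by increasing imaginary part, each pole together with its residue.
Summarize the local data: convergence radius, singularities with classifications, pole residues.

Radius of convergence at 0: 12/11.
At 12/11: a pole of order 2; residue 25168/71001.
At 3: a pole of order 1; residue -25168/71001.

Denominator factor (ξ - 3): pole of order 1 at 3, modulus 3.
Denominator factor (ξ - 12/11)^2: pole of order 2 at 12/11, modulus 12/11.
The radius of convergence is the smallest modulus among the singular points: 12/11.
At the order-2 pole 12/11 set g(ξ) = (ξ - (12/11))^2*f(ξ) = (22/7 - 34*ξ/23)/(ξ - 3).
Order-2 pole: residue = g'(a); g'(12/11) = 25168/71001, so the residue is 25168/71001.
At the order-1 pole 3 set g(ξ) = (ξ - (3))*f(ξ) = (22/7 - 34*ξ/23)/(ξ - 12/11)**2.
Simple pole: residue = g(a) at a = 3, which is -25168/71001.
List the singular points by increasing real part (a conjugate pair: the negative imaginary part first).


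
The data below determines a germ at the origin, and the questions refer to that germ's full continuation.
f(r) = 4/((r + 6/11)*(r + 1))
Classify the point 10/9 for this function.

Denominator factors: r + 6/11 = 164/99 at r = 10/9; r + 1 = 19/9 at r = 10/9 — none vanishes.
So the germ continues analytically to 10/9.

The point is a regular point.


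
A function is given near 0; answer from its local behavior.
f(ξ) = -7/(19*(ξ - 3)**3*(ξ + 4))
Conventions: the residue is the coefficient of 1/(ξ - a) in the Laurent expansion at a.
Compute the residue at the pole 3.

The residue is -1/931.

At the order-3 pole 3 set g(ξ) = (ξ - (3))^3*f(ξ) = -7/(19*(ξ + 4)).
Order-3 pole: residue = g''(a)/2; g''(3) = -2/931, so the residue is -1/931.


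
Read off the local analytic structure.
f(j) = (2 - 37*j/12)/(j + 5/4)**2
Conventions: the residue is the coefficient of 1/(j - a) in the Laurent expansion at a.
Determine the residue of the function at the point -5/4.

At the order-2 pole -5/4 set g(j) = (j - (-5/4))^2*f(j) = 2 - 37*j/12.
Order-2 pole: residue = g'(a); g'(-5/4) = -37/12, so the residue is -37/12.

The residue is -37/12.


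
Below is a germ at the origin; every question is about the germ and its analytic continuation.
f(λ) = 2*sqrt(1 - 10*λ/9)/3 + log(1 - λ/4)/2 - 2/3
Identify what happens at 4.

The term (1/2)*log(1 - λ/(4)) has argument 1 - 4/(4) = 0 at 4: a logarithmic (infinitely-sheeted) branch point; the remaining terms are analytic or single-valued there.

The point is a logarithmic branch point.


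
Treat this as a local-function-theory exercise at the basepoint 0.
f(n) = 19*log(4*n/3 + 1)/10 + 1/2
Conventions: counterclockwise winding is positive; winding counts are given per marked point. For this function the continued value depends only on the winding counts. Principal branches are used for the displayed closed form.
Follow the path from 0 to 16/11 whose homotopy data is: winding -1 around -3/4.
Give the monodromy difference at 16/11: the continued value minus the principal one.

Continued minus principal equals -(19/5)*pi*i.

The rational part is single-valued and drops out of the difference; each branch term changes only by its own monodromy.
(19/10)*log(1 - n/(-3/4)): each positive loop around -3/4 adds 2*pi*i to the log, so winding -1 contributes (19/10)*(-1)*2*pi*i = -(19/5)*pi*i.
Summing the contributions at n = 16/11 gives -(19/5)*pi*i.


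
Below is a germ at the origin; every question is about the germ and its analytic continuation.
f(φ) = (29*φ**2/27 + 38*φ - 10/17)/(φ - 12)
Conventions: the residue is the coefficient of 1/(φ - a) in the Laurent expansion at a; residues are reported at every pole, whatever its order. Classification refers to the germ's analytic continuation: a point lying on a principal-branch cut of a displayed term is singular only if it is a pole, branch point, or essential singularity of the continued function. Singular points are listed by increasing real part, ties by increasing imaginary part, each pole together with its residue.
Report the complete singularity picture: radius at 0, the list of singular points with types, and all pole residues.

Radius of convergence at 0: 12.
At 12: a pole of order 1; residue 31114/51.

Denominator factor (φ - 12): pole of order 1 at 12, modulus 12.
The radius of convergence is the smallest modulus among the singular points: 12.
At the order-1 pole 12 set g(φ) = (φ - (12))*f(φ) = 29*φ**2/27 + 38*φ - 10/17.
Simple pole: residue = g(a) at a = 12, which is 31114/51.


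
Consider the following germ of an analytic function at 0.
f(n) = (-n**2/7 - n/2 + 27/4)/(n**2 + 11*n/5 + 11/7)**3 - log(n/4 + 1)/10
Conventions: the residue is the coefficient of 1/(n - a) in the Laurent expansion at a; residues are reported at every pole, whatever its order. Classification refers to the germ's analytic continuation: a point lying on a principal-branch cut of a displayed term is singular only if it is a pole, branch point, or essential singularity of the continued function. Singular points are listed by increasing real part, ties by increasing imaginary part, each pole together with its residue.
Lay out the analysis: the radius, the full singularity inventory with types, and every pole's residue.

Radius of convergence at 0: (1/7)*sqrt(77).
At -4: a logarithmic branch point.
At (-11/10) - ((1/70)*sqrt(1771))*i: a pole of order 3; residue ((6532250/16194277)*sqrt(1771))*i.
At (-11/10) + ((1/70)*sqrt(1771))*i: a pole of order 3; residue -((6532250/16194277)*sqrt(1771))*i.


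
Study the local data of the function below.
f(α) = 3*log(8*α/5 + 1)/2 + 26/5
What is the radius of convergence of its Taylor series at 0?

Branch term (3/2)*log(1 - α/(-5/8)): its argument vanishes at α = -5/8, a logarithmic branch point, modulus 5/8.
The radius of convergence is the smallest modulus among the singular points: 5/8.

The radius of convergence is 5/8.


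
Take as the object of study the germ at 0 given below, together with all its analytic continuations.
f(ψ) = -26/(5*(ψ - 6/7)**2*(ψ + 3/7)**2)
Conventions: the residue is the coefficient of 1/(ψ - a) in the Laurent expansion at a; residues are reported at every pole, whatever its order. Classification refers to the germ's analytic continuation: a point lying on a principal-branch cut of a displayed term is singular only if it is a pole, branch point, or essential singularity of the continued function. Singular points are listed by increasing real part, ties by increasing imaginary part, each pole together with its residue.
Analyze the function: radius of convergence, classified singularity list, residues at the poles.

Denominator factor (ψ + 3/7)^2: pole of order 2 at -3/7, modulus 3/7.
Denominator factor (ψ - 6/7)^2: pole of order 2 at 6/7, modulus 6/7.
The radius of convergence is the smallest modulus among the singular points: 3/7.
At the order-2 pole -3/7 set g(ψ) = (ψ - (-3/7))^2*f(ψ) = -26/(5*(ψ - 6/7)**2).
Order-2 pole: residue = g'(a); g'(-3/7) = -17836/3645, so the residue is -17836/3645.
At the order-2 pole 6/7 set g(ψ) = (ψ - (6/7))^2*f(ψ) = -26/(5*(ψ + 3/7)**2).
Order-2 pole: residue = g'(a); g'(6/7) = 17836/3645, so the residue is 17836/3645.
List the singular points by increasing real part (a conjugate pair: the negative imaginary part first).

Radius of convergence at 0: 3/7.
At -3/7: a pole of order 2; residue -17836/3645.
At 6/7: a pole of order 2; residue 17836/3645.


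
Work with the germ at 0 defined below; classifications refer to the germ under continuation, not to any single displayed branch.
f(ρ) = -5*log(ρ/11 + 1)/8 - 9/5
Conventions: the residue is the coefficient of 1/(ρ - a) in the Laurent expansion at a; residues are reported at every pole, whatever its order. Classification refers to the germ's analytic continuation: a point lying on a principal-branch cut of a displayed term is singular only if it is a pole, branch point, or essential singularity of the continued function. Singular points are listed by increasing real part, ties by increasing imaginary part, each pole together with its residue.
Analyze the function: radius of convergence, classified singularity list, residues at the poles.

Branch term (-5/8)*log(1 - ρ/(-11)): its argument vanishes at ρ = -11, a logarithmic branch point, modulus 11.
The radius of convergence is the smallest modulus among the singular points: 11.

Radius of convergence at 0: 11.
At -11: a logarithmic branch point.


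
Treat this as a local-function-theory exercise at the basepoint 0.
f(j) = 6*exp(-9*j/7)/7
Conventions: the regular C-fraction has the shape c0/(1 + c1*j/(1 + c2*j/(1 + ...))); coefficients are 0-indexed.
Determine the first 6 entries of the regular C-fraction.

Taylor coefficients (expand at 0): a_0 = 6/7, a_1 = -54/49, a_2 = 243/343, a_3 = -729/2401, a_4 = 6561/67228, a_5 = -59049/2352980.
c0 = a_0 = 6/7. Peel one level at a time: if S = 1 + c*j/S' with S'(0) = 1, then c is the j-coefficient of S and S' = c*j/(S - 1).
S_1 = c0/f = 1 + (9/7)*j + (81/98)*j^2 + ...; c1 = 9/7.
S_2 = c1*j/(S_1 - 1) = 1 + (-9/14)*j + (27/196)*j^2 + ...; c2 = -9/14.
S_3 = c2*j/(S_2 - 1) = 1 + (3/14)*j + (9/196)*j^2 + ...; c3 = 3/14.
S_4 = c3*j/(S_3 - 1) = 1 + (-3/14)*j + (27/980)*j^2 + ...; c4 = -3/14.
S_5 = c4*j/(S_4 - 1) = 1 + (9/70)*j + ...; c5 = 9/70.

The regular C-fraction coefficients are [6/7, 9/7, -9/14, 3/14, -3/14, 9/70].


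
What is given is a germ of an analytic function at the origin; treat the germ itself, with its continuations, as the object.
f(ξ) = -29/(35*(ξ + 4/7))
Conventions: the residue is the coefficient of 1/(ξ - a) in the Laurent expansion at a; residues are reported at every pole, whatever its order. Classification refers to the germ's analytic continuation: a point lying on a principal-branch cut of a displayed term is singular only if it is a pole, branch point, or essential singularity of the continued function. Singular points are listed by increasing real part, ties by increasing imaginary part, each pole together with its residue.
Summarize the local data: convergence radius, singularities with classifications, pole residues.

Radius of convergence at 0: 4/7.
At -4/7: a pole of order 1; residue -29/35.

Denominator factor (ξ + 4/7): pole of order 1 at -4/7, modulus 4/7.
The radius of convergence is the smallest modulus among the singular points: 4/7.
At the order-1 pole -4/7 set g(ξ) = (ξ - (-4/7))*f(ξ) = -29/35.
Simple pole: residue = g(a) at a = -4/7, which is -29/35.


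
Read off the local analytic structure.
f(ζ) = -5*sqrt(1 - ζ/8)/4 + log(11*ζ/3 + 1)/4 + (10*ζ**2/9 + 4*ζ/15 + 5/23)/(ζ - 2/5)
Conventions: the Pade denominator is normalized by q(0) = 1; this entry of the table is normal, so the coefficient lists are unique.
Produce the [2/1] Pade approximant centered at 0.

The Pade approximant has numerator coefficients [-165/92, 182929183/96853752, -583302993361/74383681536]; denominator coefficients [1, -945906589/581122512].

Taylor coefficients needed (expand at 0): a_0 = -165/92, a_1 = -1517/1472, a_2 = -448397/47104, a_3 = -945906589/61046784.
Write the denominator as Q(ζ) = 1 + q1*ζ. Requiring Q*f - P = O(ζ^4) with deg P <= 2 kills the coefficients of ζ^3..ζ^3 in Q*f:
  ζ^3: a_3 + q1*a_2 = 0, i.e. -945906589/61046784 + (-448397/47104)*q1 = 0.
Solving this linear system: q1 = -945906589/581122512.
The numerator is Q*f truncated at degree 2: P0 = a_0 = -165/92; P1 = a_1 + q1*a_0 = 182929183/96853752; P2 = a_2 + q1*a_1 = -583302993361/74383681536.


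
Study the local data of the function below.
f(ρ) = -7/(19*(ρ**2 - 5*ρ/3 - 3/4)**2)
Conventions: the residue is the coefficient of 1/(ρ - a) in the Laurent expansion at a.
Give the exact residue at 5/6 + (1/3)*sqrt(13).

The residue is (189/12844)*sqrt(13).

The factor ρ**2 - 5*ρ/3 - 3/4 splits as (ρ - a)(ρ - a') with a = 5/6 + (1/3)*sqrt(13), a' = 5/6 - (1/3)*sqrt(13). At the order-2 pole a set g(ρ) = (ρ - a)^2*f(ρ) = [-7/19] / (ρ - a')^2.
Order-2 pole: residue = g'(a); g'(5/6 + (1/3)*sqrt(13)) = (189/12844)*sqrt(13), so the residue is (189/12844)*sqrt(13).


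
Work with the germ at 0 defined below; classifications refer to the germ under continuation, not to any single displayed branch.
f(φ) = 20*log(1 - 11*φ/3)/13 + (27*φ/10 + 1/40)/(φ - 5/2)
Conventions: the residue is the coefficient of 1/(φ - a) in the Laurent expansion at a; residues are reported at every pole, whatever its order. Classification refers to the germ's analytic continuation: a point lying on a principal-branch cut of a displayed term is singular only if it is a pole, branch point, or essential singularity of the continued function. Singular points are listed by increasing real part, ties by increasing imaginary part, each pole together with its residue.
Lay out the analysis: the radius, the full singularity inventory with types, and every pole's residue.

Radius of convergence at 0: 3/11.
At 3/11: a logarithmic branch point.
At 5/2: a pole of order 1; residue 271/40.

Denominator factor (φ - 5/2): pole of order 1 at 5/2, modulus 5/2.
Branch term (20/13)*log(1 - φ/(3/11)): its argument vanishes at φ = 3/11, a logarithmic branch point, modulus 3/11.
The radius of convergence is the smallest modulus among the singular points: 3/11.
The branch term is analytic at 5/2 and contributes nothing to the residue; only the rational part matters.
At the order-1 pole 5/2 set g(φ) = (φ - (5/2))*(rational part) = 27*φ/10 + 1/40.
Simple pole: residue = g(a) at a = 5/2, which is 271/40.
List the singular points by increasing real part (a conjugate pair: the negative imaginary part first).


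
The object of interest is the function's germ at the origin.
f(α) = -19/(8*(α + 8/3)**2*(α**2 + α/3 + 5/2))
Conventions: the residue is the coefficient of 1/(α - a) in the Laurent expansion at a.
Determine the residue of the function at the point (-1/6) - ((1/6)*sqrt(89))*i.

The factor α**2 + α/3 + 5/2 splits as (α - a)(α - a') with a = (-1/6) - ((1/6)*sqrt(89))*i, a' = (-1/6) + ((1/6)*sqrt(89))*i. At the order-1 pole a set g(α) = (α - a)*f(α) = [-19/(8*(α + 8/3)**2)] / (α - a').
Simple pole: residue = g(a) at a = (-1/6) - ((1/6)*sqrt(89))*i, which is (7695/98596) - ((8721/2193761)*sqrt(89))*i.

The residue is (7695/98596) - ((8721/2193761)*sqrt(89))*i.


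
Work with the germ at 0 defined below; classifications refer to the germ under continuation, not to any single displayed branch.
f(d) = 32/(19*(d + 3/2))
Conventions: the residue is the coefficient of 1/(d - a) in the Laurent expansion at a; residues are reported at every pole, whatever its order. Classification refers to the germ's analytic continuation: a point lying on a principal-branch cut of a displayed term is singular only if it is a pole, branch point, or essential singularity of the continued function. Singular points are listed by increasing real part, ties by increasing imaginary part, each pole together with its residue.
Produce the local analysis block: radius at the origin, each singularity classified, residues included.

Denominator factor (d + 3/2): pole of order 1 at -3/2, modulus 3/2.
The radius of convergence is the smallest modulus among the singular points: 3/2.
At the order-1 pole -3/2 set g(d) = (d - (-3/2))*f(d) = 32/19.
Simple pole: residue = g(a) at a = -3/2, which is 32/19.

Radius of convergence at 0: 3/2.
At -3/2: a pole of order 1; residue 32/19.


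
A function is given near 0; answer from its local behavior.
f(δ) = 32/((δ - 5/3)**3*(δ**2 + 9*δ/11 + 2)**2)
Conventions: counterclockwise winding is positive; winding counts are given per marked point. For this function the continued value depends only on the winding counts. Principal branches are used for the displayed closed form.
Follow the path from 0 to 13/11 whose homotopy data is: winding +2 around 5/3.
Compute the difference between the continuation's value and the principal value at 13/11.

The function is rational, hence single-valued: continuing it around any pole returns the same value, so the difference is 0.

Continued minus principal equals 0.


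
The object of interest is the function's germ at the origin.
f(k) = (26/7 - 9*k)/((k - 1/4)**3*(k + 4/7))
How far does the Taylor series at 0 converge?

Denominator factor (k + 4/7): pole of order 1 at -4/7, modulus 4/7.
Denominator factor (k - 1/4)^3: pole of order 3 at 1/4, modulus 1/4.
The radius of convergence is the smallest modulus among the singular points: 1/4.

The radius of convergence is 1/4.


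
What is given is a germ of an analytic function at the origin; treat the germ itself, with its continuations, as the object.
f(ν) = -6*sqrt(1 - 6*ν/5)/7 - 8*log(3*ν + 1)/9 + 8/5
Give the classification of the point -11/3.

There is no denominator, hence no pole anywhere.
Branch term log(1 - ν/(-1/3)): argument at -11/3 is -10, nonzero, so -11/3 is not its branch point (a point on a principal cut is still regular for the continued germ).
Branch term sqrt(1 - ν/(5/6)): argument at -11/3 is 27/5, nonzero, so -11/3 is not its branch point (a point on a principal cut is still regular for the continued germ).
So the germ continues analytically to -11/3.

The point is a regular point.


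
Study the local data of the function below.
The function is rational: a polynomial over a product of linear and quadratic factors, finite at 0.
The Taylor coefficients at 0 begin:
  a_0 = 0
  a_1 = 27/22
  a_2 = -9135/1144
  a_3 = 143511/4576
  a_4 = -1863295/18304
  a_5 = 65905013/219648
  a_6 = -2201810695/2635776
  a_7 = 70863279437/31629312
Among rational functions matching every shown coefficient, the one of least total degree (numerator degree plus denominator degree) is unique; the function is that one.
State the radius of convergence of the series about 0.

No rational of total degree below 5 reproduces all 8 coefficients; solving the [2/3] Pade equations on them gives f(λ) = (-19*λ**2/39 + 4*λ/11)/((λ + 4/9)**2*(λ + 3/2)), whose expansion matches every shown term.
Denominator factor (λ + 3/2): pole of order 1 at -3/2, modulus 3/2.
Denominator factor (λ + 4/9)^2: pole of order 2 at -4/9, modulus 4/9.
The radius of convergence is the smallest modulus among the singular points: 4/9.

The radius of convergence is 4/9.


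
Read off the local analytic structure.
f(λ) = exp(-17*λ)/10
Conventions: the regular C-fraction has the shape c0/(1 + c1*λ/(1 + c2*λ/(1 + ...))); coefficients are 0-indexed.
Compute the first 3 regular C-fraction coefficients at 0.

Taylor coefficients (expand at 0): a_0 = 1/10, a_1 = -17/10, a_2 = 289/20.
c0 = a_0 = 1/10. Peel one level at a time: if S = 1 + c*λ/S' with S'(0) = 1, then c is the λ-coefficient of S and S' = c*λ/(S - 1).
S_1 = c0/f = 1 + (17)*λ + (289/2)*λ^2 + ...; c1 = 17.
S_2 = c1*λ/(S_1 - 1) = 1 + (-17/2)*λ + ...; c2 = -17/2.

The regular C-fraction coefficients are [1/10, 17, -17/2].


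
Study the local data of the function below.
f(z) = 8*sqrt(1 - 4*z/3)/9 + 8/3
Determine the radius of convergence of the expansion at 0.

The radius of convergence is 3/4.

Branch term (8/9)*sqrt(1 - z/(3/4)): its argument vanishes at z = 3/4, a square-root branch point, modulus 3/4.
The radius of convergence is the smallest modulus among the singular points: 3/4.


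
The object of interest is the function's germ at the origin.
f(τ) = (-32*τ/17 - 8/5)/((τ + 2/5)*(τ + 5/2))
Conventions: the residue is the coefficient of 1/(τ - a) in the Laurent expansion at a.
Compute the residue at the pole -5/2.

At the order-1 pole -5/2 set g(τ) = (τ - (-5/2))*f(τ) = (-32*τ/17 - 8/5)/(τ + 2/5).
Simple pole: residue = g(a) at a = -5/2, which is -176/119.

The residue is -176/119.


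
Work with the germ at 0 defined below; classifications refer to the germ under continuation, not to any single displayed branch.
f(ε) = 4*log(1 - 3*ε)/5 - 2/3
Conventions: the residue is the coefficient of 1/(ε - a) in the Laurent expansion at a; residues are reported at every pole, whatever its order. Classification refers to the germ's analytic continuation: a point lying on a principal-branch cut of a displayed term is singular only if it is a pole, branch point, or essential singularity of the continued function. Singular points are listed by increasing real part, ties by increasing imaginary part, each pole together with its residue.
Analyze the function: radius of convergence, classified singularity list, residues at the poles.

Radius of convergence at 0: 1/3.
At 1/3: a logarithmic branch point.

Branch term (4/5)*log(1 - ε/(1/3)): its argument vanishes at ε = 1/3, a logarithmic branch point, modulus 1/3.
The radius of convergence is the smallest modulus among the singular points: 1/3.


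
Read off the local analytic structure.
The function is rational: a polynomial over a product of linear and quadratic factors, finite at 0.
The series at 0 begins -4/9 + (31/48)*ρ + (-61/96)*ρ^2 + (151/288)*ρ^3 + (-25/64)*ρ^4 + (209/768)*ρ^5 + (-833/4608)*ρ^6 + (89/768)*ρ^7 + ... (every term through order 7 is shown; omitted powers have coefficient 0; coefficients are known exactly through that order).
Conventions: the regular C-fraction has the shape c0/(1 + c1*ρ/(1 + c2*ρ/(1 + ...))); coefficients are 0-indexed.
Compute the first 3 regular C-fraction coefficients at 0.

Taylor coefficients (read off): a_0 = -4/9, a_1 = 31/48, a_2 = -61/96.
c0 = a_0 = -4/9. Peel one level at a time: if S = 1 + c*ρ/S' with S'(0) = 1, then c is the ρ-coefficient of S and S' = c*ρ/(S - 1).
S_1 = c0/f = 1 + (93/64)*ρ + (2793/4096)*ρ^2 + ...; c1 = 93/64.
S_2 = c1*ρ/(S_1 - 1) = 1 + (-931/1984)*ρ + ...; c2 = -931/1984.

The regular C-fraction coefficients are [-4/9, 93/64, -931/1984].


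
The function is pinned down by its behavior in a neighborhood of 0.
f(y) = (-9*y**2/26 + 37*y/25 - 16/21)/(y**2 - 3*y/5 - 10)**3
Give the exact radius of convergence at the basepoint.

The radius of convergence is -3/10 + (1/10)*sqrt(1009).

Denominator factor (y**2 - 3*y/5 - 10)^3: discriminant 1009/25, real irrational roots 3/10 + (1/10)*sqrt(1009) and 3/10 - (1/10)*sqrt(1009); poles of order 3, moduli 3/10 + (1/10)*sqrt(1009) and -3/10 + (1/10)*sqrt(1009).
The radius of convergence is the smallest modulus among the singular points: -3/10 + (1/10)*sqrt(1009).


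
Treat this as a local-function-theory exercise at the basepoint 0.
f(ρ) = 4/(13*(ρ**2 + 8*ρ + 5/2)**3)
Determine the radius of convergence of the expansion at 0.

Denominator factor (ρ**2 + 8*ρ + 5/2)^3: discriminant 54, real irrational roots -4 + (3/2)*sqrt(6) and -4 - (3/2)*sqrt(6); poles of order 3, moduli 4 - (3/2)*sqrt(6) and 4 + (3/2)*sqrt(6).
The radius of convergence is the smallest modulus among the singular points: 4 - (3/2)*sqrt(6).

The radius of convergence is 4 - (3/2)*sqrt(6).


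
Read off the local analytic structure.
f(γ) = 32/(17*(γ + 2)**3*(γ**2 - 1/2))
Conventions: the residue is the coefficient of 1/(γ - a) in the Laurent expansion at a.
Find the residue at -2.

The residue is 3200/5831.

At the order-3 pole -2 set g(γ) = (γ - (-2))^3*f(γ) = 32/(17*(γ**2 - 1/2)).
Order-3 pole: residue = g''(a)/2; g''(-2) = 6400/5831, so the residue is 3200/5831.


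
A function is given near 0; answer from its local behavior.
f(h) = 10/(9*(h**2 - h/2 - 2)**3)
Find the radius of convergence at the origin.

The radius of convergence is -1/4 + (1/4)*sqrt(33).

Denominator factor (h**2 - h/2 - 2)^3: discriminant 33/4, real irrational roots 1/4 + (1/4)*sqrt(33) and 1/4 - (1/4)*sqrt(33); poles of order 3, moduli 1/4 + (1/4)*sqrt(33) and -1/4 + (1/4)*sqrt(33).
The radius of convergence is the smallest modulus among the singular points: -1/4 + (1/4)*sqrt(33).


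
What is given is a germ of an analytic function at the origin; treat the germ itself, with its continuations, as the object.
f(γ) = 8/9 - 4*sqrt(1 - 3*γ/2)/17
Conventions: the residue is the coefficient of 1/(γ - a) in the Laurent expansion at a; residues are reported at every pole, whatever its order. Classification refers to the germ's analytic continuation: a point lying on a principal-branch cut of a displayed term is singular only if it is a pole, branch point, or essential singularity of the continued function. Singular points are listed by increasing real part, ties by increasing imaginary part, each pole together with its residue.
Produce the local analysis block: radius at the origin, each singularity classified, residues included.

Branch term (-4/17)*sqrt(1 - γ/(2/3)): its argument vanishes at γ = 2/3, a square-root branch point, modulus 2/3.
The radius of convergence is the smallest modulus among the singular points: 2/3.

Radius of convergence at 0: 2/3.
At 2/3: an algebraic (square-root) branch point.


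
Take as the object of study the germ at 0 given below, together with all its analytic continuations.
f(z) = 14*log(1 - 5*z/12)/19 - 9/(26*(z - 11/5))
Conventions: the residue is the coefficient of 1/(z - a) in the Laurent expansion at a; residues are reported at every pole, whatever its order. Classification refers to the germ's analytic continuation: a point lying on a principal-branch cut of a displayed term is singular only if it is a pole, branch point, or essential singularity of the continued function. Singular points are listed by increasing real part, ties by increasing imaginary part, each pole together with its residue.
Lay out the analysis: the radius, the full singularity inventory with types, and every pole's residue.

Denominator factor (z - 11/5): pole of order 1 at 11/5, modulus 11/5.
Branch term (14/19)*log(1 - z/(12/5)): its argument vanishes at z = 12/5, a logarithmic branch point, modulus 12/5.
The radius of convergence is the smallest modulus among the singular points: 11/5.
The branch term is analytic at 11/5 and contributes nothing to the residue; only the rational part matters.
At the order-1 pole 11/5 set g(z) = (z - (11/5))*(rational part) = -9/26.
Simple pole: residue = g(a) at a = 11/5, which is -9/26.
List the singular points by increasing real part (a conjugate pair: the negative imaginary part first).

Radius of convergence at 0: 11/5.
At 11/5: a pole of order 1; residue -9/26.
At 12/5: a logarithmic branch point.


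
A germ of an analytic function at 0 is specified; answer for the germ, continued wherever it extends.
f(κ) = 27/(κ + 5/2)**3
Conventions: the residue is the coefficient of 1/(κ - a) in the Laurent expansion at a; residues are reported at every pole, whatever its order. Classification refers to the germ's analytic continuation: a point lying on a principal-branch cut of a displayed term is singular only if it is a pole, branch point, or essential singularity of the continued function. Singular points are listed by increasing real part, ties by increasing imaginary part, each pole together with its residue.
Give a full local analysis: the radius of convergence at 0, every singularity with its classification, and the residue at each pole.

Denominator factor (κ + 5/2)^3: pole of order 3 at -5/2, modulus 5/2.
The radius of convergence is the smallest modulus among the singular points: 5/2.
At the order-3 pole -5/2 set g(κ) = (κ - (-5/2))^3*f(κ) = 27.
Order-3 pole: residue = g''(a)/2; g''(-5/2) = 0, so the residue is 0.

Radius of convergence at 0: 5/2.
At -5/2: a pole of order 3; residue 0.


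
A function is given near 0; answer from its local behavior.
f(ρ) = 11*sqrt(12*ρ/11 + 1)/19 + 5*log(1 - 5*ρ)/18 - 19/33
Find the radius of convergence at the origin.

The radius of convergence is 1/5.

Branch term (11/19)*sqrt(1 - ρ/(-11/12)): its argument vanishes at ρ = -11/12, a square-root branch point, modulus 11/12.
Branch term (5/18)*log(1 - ρ/(1/5)): its argument vanishes at ρ = 1/5, a logarithmic branch point, modulus 1/5.
The radius of convergence is the smallest modulus among the singular points: 1/5.


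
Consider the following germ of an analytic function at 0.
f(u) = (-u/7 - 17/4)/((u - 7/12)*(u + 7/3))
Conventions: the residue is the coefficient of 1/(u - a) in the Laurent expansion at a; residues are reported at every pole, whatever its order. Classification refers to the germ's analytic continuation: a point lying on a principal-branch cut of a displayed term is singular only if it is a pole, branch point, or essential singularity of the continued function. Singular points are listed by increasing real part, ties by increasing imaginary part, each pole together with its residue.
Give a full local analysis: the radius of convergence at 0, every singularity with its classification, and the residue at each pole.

Radius of convergence at 0: 7/12.
At -7/3: a pole of order 1; residue 47/35.
At 7/12: a pole of order 1; residue -52/35.

Denominator factor (u + 7/3): pole of order 1 at -7/3, modulus 7/3.
Denominator factor (u - 7/12): pole of order 1 at 7/12, modulus 7/12.
The radius of convergence is the smallest modulus among the singular points: 7/12.
At the order-1 pole -7/3 set g(u) = (u - (-7/3))*f(u) = (-u/7 - 17/4)/(u - 7/12).
Simple pole: residue = g(a) at a = -7/3, which is 47/35.
At the order-1 pole 7/12 set g(u) = (u - (7/12))*f(u) = (-u/7 - 17/4)/(u + 7/3).
Simple pole: residue = g(a) at a = 7/12, which is -52/35.
List the singular points by increasing real part (a conjugate pair: the negative imaginary part first).


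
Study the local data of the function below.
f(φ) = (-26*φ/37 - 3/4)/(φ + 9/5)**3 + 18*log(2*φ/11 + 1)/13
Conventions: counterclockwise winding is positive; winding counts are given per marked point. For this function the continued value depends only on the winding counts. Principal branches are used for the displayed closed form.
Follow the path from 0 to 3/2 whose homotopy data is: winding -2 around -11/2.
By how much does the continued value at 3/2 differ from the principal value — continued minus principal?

Continued minus principal equals -(72/13)*pi*i.

The rational part is single-valued and drops out of the difference; each branch term changes only by its own monodromy.
(18/13)*log(1 - φ/(-11/2)): each positive loop around -11/2 adds 2*pi*i to the log, so winding -2 contributes (18/13)*(-2)*2*pi*i = -(72/13)*pi*i.
Summing the contributions at φ = 3/2 gives -(72/13)*pi*i.


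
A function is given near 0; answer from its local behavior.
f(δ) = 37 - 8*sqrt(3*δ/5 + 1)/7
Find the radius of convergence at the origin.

The radius of convergence is 5/3.

Branch term (-8/7)*sqrt(1 - δ/(-5/3)): its argument vanishes at δ = -5/3, a square-root branch point, modulus 5/3.
The radius of convergence is the smallest modulus among the singular points: 5/3.


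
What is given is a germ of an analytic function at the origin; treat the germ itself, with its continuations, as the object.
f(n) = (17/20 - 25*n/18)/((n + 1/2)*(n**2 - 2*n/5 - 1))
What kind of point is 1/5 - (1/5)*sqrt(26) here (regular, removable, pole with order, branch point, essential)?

The point is a pole of order 1.

The denominator factor n**2 - 2*n/5 - 1 vanishes at 1/5 - (1/5)*sqrt(26) and appears to the power 1; the numerator there equals 103/180 + (5/18)*sqrt(26), nonzero, and no other factor vanishes.
Hence a pole whose order is the multiplicity, 1.


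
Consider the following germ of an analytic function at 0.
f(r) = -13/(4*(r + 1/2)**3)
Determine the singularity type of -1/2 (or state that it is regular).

The denominator factor r + 1/2 vanishes at -1/2 and appears to the power 3; the numerator there equals -13/4, nonzero, and no other factor vanishes.
Hence a pole whose order is the multiplicity, 3.

The point is a pole of order 3.


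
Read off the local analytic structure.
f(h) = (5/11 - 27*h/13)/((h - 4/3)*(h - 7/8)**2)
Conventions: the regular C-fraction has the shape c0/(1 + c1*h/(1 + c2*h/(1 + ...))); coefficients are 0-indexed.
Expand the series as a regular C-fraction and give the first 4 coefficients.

The regular C-fraction coefficients are [-240/539, 2791/1820, -8303689/1269905, 335374367120/162229171993].

Taylor coefficients (expand at 0): a_0 = -240/539, a_1 = 33492/49049, a_2 = 1173465/343343, a_3 = 75723981/9613604.
c0 = a_0 = -240/539. Peel one level at a time: if S = 1 + c*h/S' with S'(0) = 1, then c is the h-coefficient of S and S' = c*h/(S - 1).
S_1 = c0/f = 1 + (2791/1820)*h + (8303689/828100)*h^2 + ...; c1 = 2791/1820.
S_2 = c1*h/(S_1 - 1) = 1 + (-8303689/1269905)*h + (5159605648/381694369)*h^2 + ...; c2 = -8303689/1269905.
S_3 = c2*h/(S_2 - 1) = 1 + (335374367120/162229171993)*h + ...; c3 = 335374367120/162229171993.


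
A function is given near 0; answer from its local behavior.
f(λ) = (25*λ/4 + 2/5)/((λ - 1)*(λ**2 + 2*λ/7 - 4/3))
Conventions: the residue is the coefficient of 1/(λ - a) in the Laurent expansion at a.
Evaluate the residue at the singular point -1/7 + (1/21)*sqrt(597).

The residue is 2793/40 + (23219/7960)*sqrt(597).

The factor λ**2 + 2*λ/7 - 4/3 splits as (λ - a)(λ - a') with a = -1/7 + (1/21)*sqrt(597), a' = -1/7 - (1/21)*sqrt(597). At the order-1 pole a set g(λ) = (λ - a)*f(λ) = [(25*λ/4 + 2/5)/(λ - 1)] / (λ - a').
Simple pole: residue = g(a) at a = -1/7 + (1/21)*sqrt(597), which is 2793/40 + (23219/7960)*sqrt(597).


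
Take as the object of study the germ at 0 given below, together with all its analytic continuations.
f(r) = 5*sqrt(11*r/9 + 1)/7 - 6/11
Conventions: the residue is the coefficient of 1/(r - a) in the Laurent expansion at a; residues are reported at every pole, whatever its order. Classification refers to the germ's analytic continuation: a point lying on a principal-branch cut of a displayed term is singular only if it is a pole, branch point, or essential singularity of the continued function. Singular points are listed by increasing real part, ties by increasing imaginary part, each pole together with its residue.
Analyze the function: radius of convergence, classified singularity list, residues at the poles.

Branch term (5/7)*sqrt(1 - r/(-9/11)): its argument vanishes at r = -9/11, a square-root branch point, modulus 9/11.
The radius of convergence is the smallest modulus among the singular points: 9/11.

Radius of convergence at 0: 9/11.
At -9/11: an algebraic (square-root) branch point.


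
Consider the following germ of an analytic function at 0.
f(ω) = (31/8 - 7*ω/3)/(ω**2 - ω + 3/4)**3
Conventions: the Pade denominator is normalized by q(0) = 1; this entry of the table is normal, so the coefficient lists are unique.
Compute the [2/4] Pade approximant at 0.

The Pade approximant has numerator coefficients [248/27, 5387233952/1216336581, 316788896/405445527]; denominator coefficients [1, -43782904/15016501, 258311584/45049503, -2199174400/405445527, 55348512/15016501].

Taylor coefficients needed (expand at 0): a_0 = 248/27, a_1 = 2528/81, a_2 = 352/9, a_3 = -11008/729, a_4 = -290560/2187, a_5 = -148480/729, a_6 = -1143808/19683.
Write the denominator as Q(ω) = 1 + q1*ω + q2*ω^2 + q3*ω^3 + q4*ω^4. Requiring Q*f - P = O(ω^7) with deg P <= 2 kills the coefficients of ω^3..ω^6 in Q*f:
  ω^3: a_3 + q1*a_2 + q2*a_1 + q3*a_0 = 0, i.e. -11008/729 + (352/9)*q1 + (2528/81)*q2 + (248/27)*q3 = 0.
  ω^4: a_4 + q1*a_3 + q2*a_2 + q3*a_1 + q4*a_0 = 0, i.e. -290560/2187 + (-11008/729)*q1 + (352/9)*q2 + (2528/81)*q3 + (248/27)*q4 = 0.
  ω^5: a_5 + q1*a_4 + q2*a_3 + q3*a_2 + q4*a_1 = 0, i.e. -148480/729 + (-290560/2187)*q1 + (-11008/729)*q2 + (352/9)*q3 + (2528/81)*q4 = 0.
  ω^6: a_6 + q1*a_5 + q2*a_4 + q3*a_3 + q4*a_2 = 0, i.e. -1143808/19683 + (-148480/729)*q1 + (-290560/2187)*q2 + (-11008/729)*q3 + (352/9)*q4 = 0.
Solving this linear system: q1 = -43782904/15016501, q2 = 258311584/45049503, q3 = -2199174400/405445527, q4 = 55348512/15016501.
The numerator is Q*f truncated at degree 2: P0 = a_0 = 248/27; P1 = a_1 + q1*a_0 = 5387233952/1216336581; P2 = a_2 + q1*a_1 + q2*a_0 = 316788896/405445527.


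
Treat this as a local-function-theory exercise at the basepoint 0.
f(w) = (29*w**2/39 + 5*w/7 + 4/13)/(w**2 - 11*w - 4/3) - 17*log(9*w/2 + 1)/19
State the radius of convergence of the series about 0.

The radius of convergence is -11/2 + (1/6)*sqrt(1137).

Denominator factor (w**2 - 11*w - 4/3): discriminant 379/3, real irrational roots 11/2 + (1/6)*sqrt(1137) and 11/2 - (1/6)*sqrt(1137); poles of order 1, moduli 11/2 + (1/6)*sqrt(1137) and -11/2 + (1/6)*sqrt(1137).
Branch term (-17/19)*log(1 - w/(-2/9)): its argument vanishes at w = -2/9, a logarithmic branch point, modulus 2/9.
The radius of convergence is the smallest modulus among the singular points: -11/2 + (1/6)*sqrt(1137).


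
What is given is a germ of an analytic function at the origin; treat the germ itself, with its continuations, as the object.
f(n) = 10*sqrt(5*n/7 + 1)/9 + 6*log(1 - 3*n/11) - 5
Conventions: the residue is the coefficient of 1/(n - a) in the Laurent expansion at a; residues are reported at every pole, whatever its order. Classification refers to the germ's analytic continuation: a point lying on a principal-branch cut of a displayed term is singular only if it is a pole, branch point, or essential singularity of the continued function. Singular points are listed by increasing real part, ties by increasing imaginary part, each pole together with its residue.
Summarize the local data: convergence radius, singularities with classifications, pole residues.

Branch term (10/9)*sqrt(1 - n/(-7/5)): its argument vanishes at n = -7/5, a square-root branch point, modulus 7/5.
Branch term (6)*log(1 - n/(11/3)): its argument vanishes at n = 11/3, a logarithmic branch point, modulus 11/3.
The radius of convergence is the smallest modulus among the singular points: 7/5.
List the singular points by increasing real part (a conjugate pair: the negative imaginary part first).

Radius of convergence at 0: 7/5.
At -7/5: an algebraic (square-root) branch point.
At 11/3: a logarithmic branch point.
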